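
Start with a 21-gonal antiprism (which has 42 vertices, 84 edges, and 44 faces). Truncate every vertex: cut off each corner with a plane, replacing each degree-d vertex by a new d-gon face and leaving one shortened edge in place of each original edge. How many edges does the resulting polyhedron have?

Truncation replaces each original edge-end by a new vertex, so V′ = 2E = 168.
Each original edge survives, and each old vertex of degree d contributes d new edges; summing degrees gives Σd = 2E, so E′ = E + 2E = 3E = 252.
Each original face survives and each original vertex becomes one new face: F′ = F + V = 86.

252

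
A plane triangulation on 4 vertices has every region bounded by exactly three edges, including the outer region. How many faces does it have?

In a plane triangulation 3F = 2E and V − E + F = 2, so F = 2V − 4 = 2·4 − 4 = 4.

4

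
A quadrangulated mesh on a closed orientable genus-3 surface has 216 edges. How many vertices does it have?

104

χ = 2 − 2·3 = -4, and every face is a square so 4F = 2E.
F = 2E/4 = 108. Then V = -4 + E − F = -4 + 216 − 108 = 104.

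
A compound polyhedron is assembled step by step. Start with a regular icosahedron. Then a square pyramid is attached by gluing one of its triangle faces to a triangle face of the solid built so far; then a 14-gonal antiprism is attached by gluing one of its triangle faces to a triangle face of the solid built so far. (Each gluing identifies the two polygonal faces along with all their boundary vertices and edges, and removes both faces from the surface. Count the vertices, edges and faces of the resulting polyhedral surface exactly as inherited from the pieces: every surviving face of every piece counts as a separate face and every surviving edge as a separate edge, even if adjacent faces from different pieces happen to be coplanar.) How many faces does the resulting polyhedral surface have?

A regular icosahedron: V=12, E=30, F=20.
Attach a square pyramid (V=5, E=8, F=5) along a 3-gon: merge 3 vertices and 3 edges, delete both glued faces → V=14, E=35, F=23.
Attach a 14-gonal antiprism (V=28, E=56, F=30) along a 3-gon: merge 3 vertices and 3 edges, delete both glued faces → V=39, E=88, F=51.
Check: V − E + F = 39 − 88 + 51 = 2.

51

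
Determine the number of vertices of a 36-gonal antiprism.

An antiprism on an n-gon has two n-gon caps and 2n triangles: V = 2·36 = 72, E = 4·36 = 144, F = 2·36 + 2 = 74.

72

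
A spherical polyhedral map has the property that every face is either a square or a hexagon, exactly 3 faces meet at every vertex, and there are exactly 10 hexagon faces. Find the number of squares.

Let x be the number of squares; then F = 10 + x.
Edge–face incidences: 2E = 6·10 + 4·x = 60 + 4x.
Every vertex has degree 3, so 3V = 2E.
Euler: V − E + F = 2 ⇒ (2E)/3 − E + (10 + x) = 2.
Multiply by 6: 2·(2E) − 3·(2E) + 6·(10 + x) = 12, i.e. 60 + 6x − (60 + 4x) = 12.
Collecting terms: 2x = 12, so x = 6.
Then 2E = 60 + 4·6 = 84, so E = 42, V = 2E/3 = 28, F = 10 + 6 = 16.

6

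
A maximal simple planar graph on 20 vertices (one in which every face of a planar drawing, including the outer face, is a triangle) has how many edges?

In a plane triangulation 3F = 2E and V − E + F = 2, so E = 3V − 6 = 3·20 − 6 = 54.

54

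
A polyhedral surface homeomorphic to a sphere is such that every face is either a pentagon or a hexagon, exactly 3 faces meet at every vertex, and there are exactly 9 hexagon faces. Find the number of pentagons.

12

Let x be the number of pentagons; then F = 9 + x.
Edge–face incidences: 2E = 6·9 + 5·x = 54 + 5x.
Every vertex has degree 3, so 3V = 2E.
Euler: V − E + F = 2 ⇒ (2E)/3 − E + (9 + x) = 2.
Multiply by 6: 2·(2E) − 3·(2E) + 6·(9 + x) = 12, i.e. 54 + 6x − (54 + 5x) = 12.
Collecting terms: x = 12.
Then 2E = 54 + 5·12 = 114, so E = 57, V = 2E/3 = 38, F = 9 + 12 = 21.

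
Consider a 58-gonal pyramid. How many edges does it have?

A pyramid on an n-gon base has one n-gon and n triangles: V = 58 + 1 = 59, E = 2·58 = 116, F = 58 + 1 = 59.

116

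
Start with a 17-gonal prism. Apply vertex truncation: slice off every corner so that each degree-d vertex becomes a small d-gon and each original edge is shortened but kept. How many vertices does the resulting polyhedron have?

The base solid has V = 34, E = 51, F = 19.
Truncation replaces each original edge-end by a new vertex, so V′ = 2E = 102.
Each original edge survives, and each old vertex of degree d contributes d new edges; summing degrees gives Σd = 2E, so E′ = E + 2E = 3E = 153.
Each original face survives and each original vertex becomes one new face: F′ = F + V = 53.

102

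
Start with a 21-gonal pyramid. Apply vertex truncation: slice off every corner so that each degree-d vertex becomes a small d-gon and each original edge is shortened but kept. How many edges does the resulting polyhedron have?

The base solid has V = 22, E = 42, F = 22.
Truncation replaces each original edge-end by a new vertex, so V′ = 2E = 84.
Each original edge survives, and each old vertex of degree d contributes d new edges; summing degrees gives Σd = 2E, so E′ = E + 2E = 3E = 126.
Each original face survives and each original vertex becomes one new face: F′ = F + V = 44.

126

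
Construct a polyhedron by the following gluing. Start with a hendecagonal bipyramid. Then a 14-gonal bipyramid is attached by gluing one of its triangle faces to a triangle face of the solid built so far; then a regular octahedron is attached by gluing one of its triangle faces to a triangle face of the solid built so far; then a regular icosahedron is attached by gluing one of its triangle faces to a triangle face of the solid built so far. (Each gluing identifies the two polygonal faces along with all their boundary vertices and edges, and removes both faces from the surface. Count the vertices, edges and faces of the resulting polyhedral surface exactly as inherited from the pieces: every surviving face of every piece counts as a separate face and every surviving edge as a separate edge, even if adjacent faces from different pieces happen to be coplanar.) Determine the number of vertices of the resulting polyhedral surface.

A hendecagonal bipyramid: V=13, E=33, F=22.
Attach a 14-gonal bipyramid (V=16, E=42, F=28) along a 3-gon: merge 3 vertices and 3 edges, delete both glued faces → V=26, E=72, F=48.
Attach a regular octahedron (V=6, E=12, F=8) along a 3-gon: merge 3 vertices and 3 edges, delete both glued faces → V=29, E=81, F=54.
Attach a regular icosahedron (V=12, E=30, F=20) along a 3-gon: merge 3 vertices and 3 edges, delete both glued faces → V=38, E=108, F=72.
Check: V − E + F = 38 − 108 + 72 = 2.

38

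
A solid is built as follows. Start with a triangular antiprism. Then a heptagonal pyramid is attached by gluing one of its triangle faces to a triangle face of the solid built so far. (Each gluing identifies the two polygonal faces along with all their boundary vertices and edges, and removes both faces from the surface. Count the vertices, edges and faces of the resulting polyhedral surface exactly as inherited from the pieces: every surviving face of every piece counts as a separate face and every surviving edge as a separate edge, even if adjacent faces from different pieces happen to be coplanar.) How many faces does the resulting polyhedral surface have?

14

A triangular antiprism: V=6, E=12, F=8.
Attach a heptagonal pyramid (V=8, E=14, F=8) along a 3-gon: merge 3 vertices and 3 edges, delete both glued faces → V=11, E=23, F=14.
Check: V − E + F = 11 − 23 + 14 = 2.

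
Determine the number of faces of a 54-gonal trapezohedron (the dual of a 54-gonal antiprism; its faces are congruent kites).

108

The n-trapezohedron (dual of the n-antiprism) has V = 2·54 + 2 = 110, E = 4·54 = 216, F = 2·54 = 108.
Check: V − E + F = 110 − 216 + 108 = 2.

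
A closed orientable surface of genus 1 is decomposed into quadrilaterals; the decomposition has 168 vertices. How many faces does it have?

χ = 2 − 2·1 = 0, and every face is a square so 4F = 2E.
V − E + F = 0 with E = 4F/2 gives 168 − (4/2 − 1)·F = 0, so F = 168 and E = 336.

168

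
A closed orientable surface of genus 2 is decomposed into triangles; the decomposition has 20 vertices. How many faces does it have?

44

χ = 2 − 2·2 = -2, and every face is a triangle so 3F = 2E.
V − E + F = -2 with E = 3F/2 gives 20 − (3/2 − 1)·F = -2, so F = 44 and E = 66.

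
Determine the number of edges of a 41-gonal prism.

123

A prism on an n-gon has two n-gon bases and n rectangular sides: V = 2·41 = 82, E = 3·41 = 123, F = 41 + 2 = 43.
Check: V − E + F = 82 − 123 + 43 = 2.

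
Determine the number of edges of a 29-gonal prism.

A prism on an n-gon has two n-gon bases and n rectangular sides: V = 2·29 = 58, E = 3·29 = 87, F = 29 + 2 = 31.
Check: V − E + F = 58 − 87 + 31 = 2.

87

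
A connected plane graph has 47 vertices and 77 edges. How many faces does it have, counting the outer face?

32

Euler's formula for a connected plane graph: V − E + F = 2, so F = 2 − 47 + 77 = 32.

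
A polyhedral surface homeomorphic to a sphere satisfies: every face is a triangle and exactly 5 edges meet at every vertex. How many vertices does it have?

Each face has 3 edges and each edge borders two faces, so 2E = 3F.
Each vertex has degree 5, so 5V = 2E and hence V = 3F/5.
Euler: V − E + F = 2 ⇒ (3F/5) − (3F/2) + F = 2.
Multiply by 10: (6 − 15 + 10)F = 20, i.e. 1F = 20.
So F = 20, E = 3·20/2 = 30, V = 3·20/5 = 12.

12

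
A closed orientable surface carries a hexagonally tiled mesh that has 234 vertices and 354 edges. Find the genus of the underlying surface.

2

Every face is a hexagon and each edge borders two faces, so 6F = 2·354, giving F = 118.
χ = V − E + F = 234 − 354 + 118 = -2.
For a closed orientable surface χ = 2 − 2g, so g = (2 − (-2))/2 = 2.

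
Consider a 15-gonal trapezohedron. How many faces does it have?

30

The n-trapezohedron (dual of the n-antiprism) has V = 2·15 + 2 = 32, E = 4·15 = 60, F = 2·15 = 30.
Check: V − E + F = 32 − 60 + 30 = 2.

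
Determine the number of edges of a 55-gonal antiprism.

220

An antiprism on an n-gon has two n-gon caps and 2n triangles: V = 2·55 = 110, E = 4·55 = 220, F = 2·55 + 2 = 112.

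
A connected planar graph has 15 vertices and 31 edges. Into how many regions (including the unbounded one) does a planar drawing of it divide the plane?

Euler's formula for a connected plane graph: V − E + F = 2, so F = 2 − 15 + 31 = 18.

18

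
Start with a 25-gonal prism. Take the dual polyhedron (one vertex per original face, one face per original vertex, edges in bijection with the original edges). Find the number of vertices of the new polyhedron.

The base solid has V = 50, E = 75, F = 27.
The dual swaps V and F and preserves E: V′ = F = 27, E′ = E = 75, F′ = V = 50.

27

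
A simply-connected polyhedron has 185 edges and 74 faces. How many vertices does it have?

113

Here V − E + F = 2.
V = 2 + E − F = 2 + 185 − 74 = 113.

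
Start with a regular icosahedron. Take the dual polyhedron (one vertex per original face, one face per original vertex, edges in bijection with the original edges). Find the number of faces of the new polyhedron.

The base solid has V = 12, E = 30, F = 20.
The dual swaps V and F and preserves E: V′ = F = 20, E′ = E = 30, F′ = V = 12.

12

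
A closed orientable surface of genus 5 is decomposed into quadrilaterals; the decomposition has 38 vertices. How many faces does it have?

χ = 2 − 2·5 = -8, and every face is a square so 4F = 2E.
V − E + F = -8 with E = 4F/2 gives 38 − (4/2 − 1)·F = -8, so F = 46 and E = 92.

46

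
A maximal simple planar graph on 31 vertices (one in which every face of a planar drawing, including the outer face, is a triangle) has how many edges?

87

In a plane triangulation 3F = 2E and V − E + F = 2, so E = 3V − 6 = 3·31 − 6 = 87.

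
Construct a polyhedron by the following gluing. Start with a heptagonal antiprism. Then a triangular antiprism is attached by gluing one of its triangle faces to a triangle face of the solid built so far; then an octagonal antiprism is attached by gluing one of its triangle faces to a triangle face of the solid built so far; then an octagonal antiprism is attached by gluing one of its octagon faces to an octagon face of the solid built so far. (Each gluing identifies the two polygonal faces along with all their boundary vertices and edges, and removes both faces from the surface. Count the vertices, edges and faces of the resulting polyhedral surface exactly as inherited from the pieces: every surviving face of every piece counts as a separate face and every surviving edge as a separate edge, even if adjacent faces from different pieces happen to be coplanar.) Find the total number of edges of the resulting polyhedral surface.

90

A heptagonal antiprism: V=14, E=28, F=16.
Attach a triangular antiprism (V=6, E=12, F=8) along a 3-gon: merge 3 vertices and 3 edges, delete both glued faces → V=17, E=37, F=22.
Attach an octagonal antiprism (V=16, E=32, F=18) along a 3-gon: merge 3 vertices and 3 edges, delete both glued faces → V=30, E=66, F=38.
Attach an octagonal antiprism (V=16, E=32, F=18) along an 8-gon: merge 8 vertices and 8 edges, delete both glued faces → V=38, E=90, F=54.
Check: V − E + F = 38 − 90 + 54 = 2.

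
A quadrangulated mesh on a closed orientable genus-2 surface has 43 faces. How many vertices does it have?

χ = 2 − 2·2 = -2, and every face is a square so 4F = 2E.
E = 4·43/2 = 86. Then V = -2 + E − F = -2 + 86 − 43 = 41.

41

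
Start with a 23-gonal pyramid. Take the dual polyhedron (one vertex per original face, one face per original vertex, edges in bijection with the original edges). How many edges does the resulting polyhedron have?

The base solid has V = 24, E = 46, F = 24.
The dual swaps V and F and preserves E: V′ = F = 24, E′ = E = 46, F′ = V = 24.

46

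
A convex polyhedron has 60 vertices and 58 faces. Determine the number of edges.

Here V − E + F = 2.
E = V + F − (2) = 60 + 58 − (2) = 116.

116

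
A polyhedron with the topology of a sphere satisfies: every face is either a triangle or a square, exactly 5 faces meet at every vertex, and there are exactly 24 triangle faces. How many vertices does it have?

16

Let x be the number of squares; then F = 24 + x.
Edge–face incidences: 2E = 3·24 + 4·x = 72 + 4x.
Every vertex has degree 5, so 5V = 2E.
Euler: V − E + F = 2 ⇒ (2E)/5 − E + (24 + x) = 2.
Multiply by 10: 2·(2E) − 5·(2E) + 10·(24 + x) = 20, i.e. 240 + 10x − 3·(72 + 4x) = 20.
Collecting terms: −2x + 24 = 20, so −2x = −4, so x = 2.
Then 2E = 72 + 4·2 = 80, so E = 40, V = 2E/5 = 16, F = 24 + 2 = 26.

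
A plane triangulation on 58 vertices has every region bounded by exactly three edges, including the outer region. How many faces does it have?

In a plane triangulation 3F = 2E and V − E + F = 2, so F = 2V − 4 = 2·58 − 4 = 112.

112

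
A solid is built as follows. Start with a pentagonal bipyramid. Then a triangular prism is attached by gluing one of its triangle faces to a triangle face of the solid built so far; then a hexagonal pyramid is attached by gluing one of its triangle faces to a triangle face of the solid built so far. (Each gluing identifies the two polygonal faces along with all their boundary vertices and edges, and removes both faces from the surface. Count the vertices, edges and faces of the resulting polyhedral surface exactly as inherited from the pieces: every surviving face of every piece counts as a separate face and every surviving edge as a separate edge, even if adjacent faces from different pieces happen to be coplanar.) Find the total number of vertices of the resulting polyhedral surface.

A pentagonal bipyramid: V=7, E=15, F=10.
Attach a triangular prism (V=6, E=9, F=5) along a 3-gon: merge 3 vertices and 3 edges, delete both glued faces → V=10, E=21, F=13.
Attach a hexagonal pyramid (V=7, E=12, F=7) along a 3-gon: merge 3 vertices and 3 edges, delete both glued faces → V=14, E=30, F=18.
Check: V − E + F = 14 − 30 + 18 = 2.

14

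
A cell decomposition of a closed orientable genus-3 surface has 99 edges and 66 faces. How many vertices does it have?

29

For a closed orientable surface of genus 3, χ = 2 − 2·3 = -4.
V = -4 + E − F = -4 + 99 − 66 = 29.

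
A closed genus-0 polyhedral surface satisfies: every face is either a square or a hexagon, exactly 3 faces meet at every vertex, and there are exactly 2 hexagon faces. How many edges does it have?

18

Let x be the number of squares; then F = 2 + x.
Edge–face incidences: 2E = 6·2 + 4·x = 12 + 4x.
Every vertex has degree 3, so 3V = 2E.
Euler: V − E + F = 2 ⇒ (2E)/3 − E + (2 + x) = 2.
Multiply by 6: 2·(2E) − 3·(2E) + 6·(2 + x) = 12, i.e. 12 + 6x − (12 + 4x) = 12.
Collecting terms: 2x = 12, so x = 6.
Then 2E = 12 + 4·6 = 36, so E = 18, V = 2E/3 = 12, F = 2 + 6 = 8.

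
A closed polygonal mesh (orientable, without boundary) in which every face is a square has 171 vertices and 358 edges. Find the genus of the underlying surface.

5

Every face is a square and each edge borders two faces, so 4F = 2·358, giving F = 179.
χ = V − E + F = 171 − 358 + 179 = -8.
For a closed orientable surface χ = 2 − 2g, so g = (2 − (-8))/2 = 5.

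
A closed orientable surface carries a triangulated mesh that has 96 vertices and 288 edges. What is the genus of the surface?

Every face is a triangle and each edge borders two faces, so 3F = 2·288, giving F = 192.
χ = V − E + F = 96 − 288 + 192 = 0.
For a closed orientable surface χ = 2 − 2g, so g = (2 − (0))/2 = 1.

1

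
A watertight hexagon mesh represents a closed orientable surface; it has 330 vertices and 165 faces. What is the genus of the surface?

Every face is a hexagon, so 2E = 6·165 = 990, giving E = 495.
χ = V − E + F = 330 − 495 + 165 = 0.
For a closed orientable surface χ = 2 − 2g, so g = (2 − (0))/2 = 1.

1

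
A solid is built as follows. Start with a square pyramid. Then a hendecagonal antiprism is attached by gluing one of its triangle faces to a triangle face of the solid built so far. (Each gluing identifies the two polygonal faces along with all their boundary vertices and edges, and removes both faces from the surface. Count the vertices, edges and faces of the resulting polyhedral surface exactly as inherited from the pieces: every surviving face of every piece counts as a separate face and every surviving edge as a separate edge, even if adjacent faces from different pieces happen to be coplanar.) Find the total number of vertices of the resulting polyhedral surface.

24

A square pyramid: V=5, E=8, F=5.
Attach a hendecagonal antiprism (V=22, E=44, F=24) along a 3-gon: merge 3 vertices and 3 edges, delete both glued faces → V=24, E=49, F=27.
Check: V − E + F = 24 − 49 + 27 = 2.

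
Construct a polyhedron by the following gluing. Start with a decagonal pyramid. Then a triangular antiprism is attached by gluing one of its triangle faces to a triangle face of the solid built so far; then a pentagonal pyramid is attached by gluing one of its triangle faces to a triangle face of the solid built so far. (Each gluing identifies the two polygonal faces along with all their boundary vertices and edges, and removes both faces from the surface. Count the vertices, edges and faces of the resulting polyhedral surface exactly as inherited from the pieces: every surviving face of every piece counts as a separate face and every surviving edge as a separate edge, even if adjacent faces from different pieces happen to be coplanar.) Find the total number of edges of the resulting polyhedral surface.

A decagonal pyramid: V=11, E=20, F=11.
Attach a triangular antiprism (V=6, E=12, F=8) along a 3-gon: merge 3 vertices and 3 edges, delete both glued faces → V=14, E=29, F=17.
Attach a pentagonal pyramid (V=6, E=10, F=6) along a 3-gon: merge 3 vertices and 3 edges, delete both glued faces → V=17, E=36, F=21.
Check: V − E + F = 17 − 36 + 21 = 2.

36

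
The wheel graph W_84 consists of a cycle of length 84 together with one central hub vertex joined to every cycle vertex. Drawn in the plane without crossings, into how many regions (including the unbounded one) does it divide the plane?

85

W_84 has V = 84 + 1 = 85 vertices and E = 2·84 = 168 edges.
By Euler's formula F = 2 − V + E = 2 − 85 + 168 = 85.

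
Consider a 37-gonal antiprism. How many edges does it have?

148

An antiprism on an n-gon has two n-gon caps and 2n triangles: V = 2·37 = 74, E = 4·37 = 148, F = 2·37 + 2 = 76.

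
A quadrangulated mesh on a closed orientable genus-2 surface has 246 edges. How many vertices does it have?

121

χ = 2 − 2·2 = -2, and every face is a square so 4F = 2E.
F = 2E/4 = 123. Then V = -2 + E − F = -2 + 246 − 123 = 121.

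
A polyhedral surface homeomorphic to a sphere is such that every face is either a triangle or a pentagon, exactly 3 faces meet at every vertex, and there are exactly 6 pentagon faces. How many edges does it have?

18

Let x be the number of triangles; then F = 6 + x.
Edge–face incidences: 2E = 5·6 + 3·x = 30 + 3x.
Every vertex has degree 3, so 3V = 2E.
Euler: V − E + F = 2 ⇒ (2E)/3 − E + (6 + x) = 2.
Multiply by 6: 2·(2E) − 3·(2E) + 6·(6 + x) = 12, i.e. 36 + 6x − (30 + 3x) = 12.
Collecting terms: 3x + 6 = 12, so 3x = 6, so x = 2.
Then 2E = 30 + 3·2 = 36, so E = 18, V = 2E/3 = 12, F = 6 + 2 = 8.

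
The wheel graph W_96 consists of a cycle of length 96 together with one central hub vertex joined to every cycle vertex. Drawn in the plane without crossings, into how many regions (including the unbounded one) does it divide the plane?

97

W_96 has V = 96 + 1 = 97 vertices and E = 2·96 = 192 edges.
By Euler's formula F = 2 − V + E = 2 − 97 + 192 = 97.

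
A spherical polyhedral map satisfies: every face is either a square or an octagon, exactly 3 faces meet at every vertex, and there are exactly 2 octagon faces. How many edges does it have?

Let x be the number of squares; then F = 2 + x.
Edge–face incidences: 2E = 8·2 + 4·x = 16 + 4x.
Every vertex has degree 3, so 3V = 2E.
Euler: V − E + F = 2 ⇒ (2E)/3 − E + (2 + x) = 2.
Multiply by 6: 2·(2E) − 3·(2E) + 6·(2 + x) = 12, i.e. 12 + 6x − (16 + 4x) = 12.
Collecting terms: 2x − 4 = 12, so 2x = 16, so x = 8.
Then 2E = 16 + 4·8 = 48, so E = 24, V = 2E/3 = 16, F = 2 + 8 = 10.

24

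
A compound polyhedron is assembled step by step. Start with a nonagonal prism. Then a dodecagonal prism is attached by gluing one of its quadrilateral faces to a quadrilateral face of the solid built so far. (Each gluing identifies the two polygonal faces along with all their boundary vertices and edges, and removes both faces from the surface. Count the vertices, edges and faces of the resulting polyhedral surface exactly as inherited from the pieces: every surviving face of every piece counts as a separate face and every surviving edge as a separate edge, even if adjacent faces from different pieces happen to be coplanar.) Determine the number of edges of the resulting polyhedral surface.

A nonagonal prism: V=18, E=27, F=11.
Attach a dodecagonal prism (V=24, E=36, F=14) along a 4-gon: merge 4 vertices and 4 edges, delete both glued faces → V=38, E=59, F=23.
Check: V − E + F = 38 − 59 + 23 = 2.

59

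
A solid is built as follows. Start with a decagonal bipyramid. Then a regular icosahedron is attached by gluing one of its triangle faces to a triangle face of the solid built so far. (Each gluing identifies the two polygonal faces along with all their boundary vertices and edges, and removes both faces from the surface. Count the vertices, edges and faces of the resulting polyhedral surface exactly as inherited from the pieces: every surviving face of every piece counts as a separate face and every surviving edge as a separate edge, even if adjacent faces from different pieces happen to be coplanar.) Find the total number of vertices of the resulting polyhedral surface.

A decagonal bipyramid: V=12, E=30, F=20.
Attach a regular icosahedron (V=12, E=30, F=20) along a 3-gon: merge 3 vertices and 3 edges, delete both glued faces → V=21, E=57, F=38.
Check: V − E + F = 21 − 57 + 38 = 2.

21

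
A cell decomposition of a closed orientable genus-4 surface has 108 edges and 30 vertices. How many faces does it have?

For a closed orientable surface of genus 4, χ = 2 − 2·4 = -6.
F = -6 − V + E = -6 − 30 + 108 = 72.

72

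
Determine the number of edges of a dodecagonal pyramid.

A pyramid on an n-gon base has one n-gon and n triangles: V = 12 + 1 = 13, E = 2·12 = 24, F = 12 + 1 = 13.

24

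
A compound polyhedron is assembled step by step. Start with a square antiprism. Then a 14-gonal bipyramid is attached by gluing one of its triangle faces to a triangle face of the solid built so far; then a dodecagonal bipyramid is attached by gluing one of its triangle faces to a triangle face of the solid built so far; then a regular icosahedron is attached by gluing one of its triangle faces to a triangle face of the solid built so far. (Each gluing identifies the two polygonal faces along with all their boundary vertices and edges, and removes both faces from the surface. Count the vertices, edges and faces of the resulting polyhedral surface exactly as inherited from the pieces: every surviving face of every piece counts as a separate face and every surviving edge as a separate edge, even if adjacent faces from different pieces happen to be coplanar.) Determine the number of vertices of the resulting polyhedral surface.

A square antiprism: V=8, E=16, F=10.
Attach a 14-gonal bipyramid (V=16, E=42, F=28) along a 3-gon: merge 3 vertices and 3 edges, delete both glued faces → V=21, E=55, F=36.
Attach a dodecagonal bipyramid (V=14, E=36, F=24) along a 3-gon: merge 3 vertices and 3 edges, delete both glued faces → V=32, E=88, F=58.
Attach a regular icosahedron (V=12, E=30, F=20) along a 3-gon: merge 3 vertices and 3 edges, delete both glued faces → V=41, E=115, F=76.
Check: V − E + F = 41 − 115 + 76 = 2.

41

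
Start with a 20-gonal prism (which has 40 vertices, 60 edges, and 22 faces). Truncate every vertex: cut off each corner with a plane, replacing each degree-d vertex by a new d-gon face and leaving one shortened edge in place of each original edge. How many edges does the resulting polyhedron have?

Truncation replaces each original edge-end by a new vertex, so V′ = 2E = 120.
Each original edge survives, and each old vertex of degree d contributes d new edges; summing degrees gives Σd = 2E, so E′ = E + 2E = 3E = 180.
Each original face survives and each original vertex becomes one new face: F′ = F + V = 62.

180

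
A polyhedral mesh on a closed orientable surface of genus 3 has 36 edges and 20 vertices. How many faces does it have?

For a closed orientable surface of genus 3, χ = 2 − 2·3 = -4.
F = -4 − V + E = -4 − 20 + 36 = 12.

12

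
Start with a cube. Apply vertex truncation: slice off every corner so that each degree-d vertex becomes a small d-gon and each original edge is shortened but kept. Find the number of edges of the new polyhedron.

36

The base solid has V = 8, E = 12, F = 6.
Truncation replaces each original edge-end by a new vertex, so V′ = 2E = 24.
Each original edge survives, and each old vertex of degree d contributes d new edges; summing degrees gives Σd = 2E, so E′ = E + 2E = 3E = 36.
Each original face survives and each original vertex becomes one new face: F′ = F + V = 14.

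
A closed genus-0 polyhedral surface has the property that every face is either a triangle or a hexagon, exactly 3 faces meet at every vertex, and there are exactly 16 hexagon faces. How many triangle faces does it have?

4

Let x be the number of triangles; then F = 16 + x.
Edge–face incidences: 2E = 6·16 + 3·x = 96 + 3x.
Every vertex has degree 3, so 3V = 2E.
Euler: V − E + F = 2 ⇒ (2E)/3 − E + (16 + x) = 2.
Multiply by 6: 2·(2E) − 3·(2E) + 6·(16 + x) = 12, i.e. 96 + 6x − (96 + 3x) = 12.
Collecting terms: 3x = 12, so x = 4.
Then 2E = 96 + 3·4 = 108, so E = 54, V = 2E/3 = 36, F = 16 + 4 = 20.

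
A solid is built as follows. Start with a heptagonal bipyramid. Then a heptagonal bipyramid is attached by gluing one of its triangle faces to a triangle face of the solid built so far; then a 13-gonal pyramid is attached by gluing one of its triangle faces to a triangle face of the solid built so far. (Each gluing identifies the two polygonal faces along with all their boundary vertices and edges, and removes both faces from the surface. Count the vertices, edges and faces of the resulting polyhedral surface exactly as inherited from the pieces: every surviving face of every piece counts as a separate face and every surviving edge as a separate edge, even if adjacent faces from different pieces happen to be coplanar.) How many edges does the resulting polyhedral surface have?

A heptagonal bipyramid: V=9, E=21, F=14.
Attach a heptagonal bipyramid (V=9, E=21, F=14) along a 3-gon: merge 3 vertices and 3 edges, delete both glued faces → V=15, E=39, F=26.
Attach a 13-gonal pyramid (V=14, E=26, F=14) along a 3-gon: merge 3 vertices and 3 edges, delete both glued faces → V=26, E=62, F=38.
Check: V − E + F = 26 − 62 + 38 = 2.

62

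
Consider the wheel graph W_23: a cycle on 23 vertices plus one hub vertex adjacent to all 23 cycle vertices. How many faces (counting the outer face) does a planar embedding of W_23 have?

24

W_23 has V = 23 + 1 = 24 vertices and E = 2·23 = 46 edges.
By Euler's formula F = 2 − V + E = 2 − 24 + 46 = 24.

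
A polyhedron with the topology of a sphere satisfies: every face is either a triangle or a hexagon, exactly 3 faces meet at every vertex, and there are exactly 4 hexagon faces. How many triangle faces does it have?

4

Let x be the number of triangles; then F = 4 + x.
Edge–face incidences: 2E = 6·4 + 3·x = 24 + 3x.
Every vertex has degree 3, so 3V = 2E.
Euler: V − E + F = 2 ⇒ (2E)/3 − E + (4 + x) = 2.
Multiply by 6: 2·(2E) − 3·(2E) + 6·(4 + x) = 12, i.e. 24 + 6x − (24 + 3x) = 12.
Collecting terms: 3x = 12, so x = 4.
Then 2E = 24 + 3·4 = 36, so E = 18, V = 2E/3 = 12, F = 4 + 4 = 8.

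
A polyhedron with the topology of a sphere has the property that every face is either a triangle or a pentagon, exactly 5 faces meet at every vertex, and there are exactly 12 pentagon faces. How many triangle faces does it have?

80

Let x be the number of triangles; then F = 12 + x.
Edge–face incidences: 2E = 5·12 + 3·x = 60 + 3x.
Every vertex has degree 5, so 5V = 2E.
Euler: V − E + F = 2 ⇒ (2E)/5 − E + (12 + x) = 2.
Multiply by 10: 2·(2E) − 5·(2E) + 10·(12 + x) = 20, i.e. 120 + 10x − 3·(60 + 3x) = 20.
Collecting terms: x − 60 = 20, so x = 80.
Then 2E = 60 + 3·80 = 300, so E = 150, V = 2E/5 = 60, F = 12 + 80 = 92.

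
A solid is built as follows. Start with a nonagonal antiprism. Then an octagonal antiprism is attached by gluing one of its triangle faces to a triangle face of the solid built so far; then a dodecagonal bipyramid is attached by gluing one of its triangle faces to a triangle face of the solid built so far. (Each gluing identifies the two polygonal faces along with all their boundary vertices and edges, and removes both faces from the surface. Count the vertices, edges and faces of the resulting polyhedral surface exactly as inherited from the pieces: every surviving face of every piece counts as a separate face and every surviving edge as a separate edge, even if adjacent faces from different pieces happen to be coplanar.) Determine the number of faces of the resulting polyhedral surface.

58

A nonagonal antiprism: V=18, E=36, F=20.
Attach an octagonal antiprism (V=16, E=32, F=18) along a 3-gon: merge 3 vertices and 3 edges, delete both glued faces → V=31, E=65, F=36.
Attach a dodecagonal bipyramid (V=14, E=36, F=24) along a 3-gon: merge 3 vertices and 3 edges, delete both glued faces → V=42, E=98, F=58.
Check: V − E + F = 42 − 98 + 58 = 2.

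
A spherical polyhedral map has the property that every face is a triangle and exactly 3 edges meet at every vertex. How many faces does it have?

4

Each face has 3 edges and each edge borders two faces, so 2E = 3F.
Each vertex has degree 3, so 3V = 2E and hence V = 3F/3.
Euler: V − E + F = 2 ⇒ (3F/3) − (3F/2) + F = 2.
Multiply by 6: (6 − 9 + 6)F = 12, i.e. 3F = 12.
So F = 4, E = 3·4/2 = 6, V = 3·4/3 = 4.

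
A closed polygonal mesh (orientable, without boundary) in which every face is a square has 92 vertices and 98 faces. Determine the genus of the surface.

Every face is a square, so 2E = 4·98 = 392, giving E = 196.
χ = V − E + F = 92 − 196 + 98 = -6.
For a closed orientable surface χ = 2 − 2g, so g = (2 − (-6))/2 = 4.

4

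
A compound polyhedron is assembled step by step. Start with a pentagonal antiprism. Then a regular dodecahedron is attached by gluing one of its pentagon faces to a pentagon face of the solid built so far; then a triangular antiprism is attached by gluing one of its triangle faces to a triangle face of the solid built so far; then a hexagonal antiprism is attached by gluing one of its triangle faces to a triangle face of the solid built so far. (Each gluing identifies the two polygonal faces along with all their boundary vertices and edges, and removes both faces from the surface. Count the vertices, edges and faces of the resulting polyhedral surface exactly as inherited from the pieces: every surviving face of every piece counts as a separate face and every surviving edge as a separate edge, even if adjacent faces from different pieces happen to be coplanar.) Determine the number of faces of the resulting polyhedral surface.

40

A pentagonal antiprism: V=10, E=20, F=12.
Attach a regular dodecahedron (V=20, E=30, F=12) along a 5-gon: merge 5 vertices and 5 edges, delete both glued faces → V=25, E=45, F=22.
Attach a triangular antiprism (V=6, E=12, F=8) along a 3-gon: merge 3 vertices and 3 edges, delete both glued faces → V=28, E=54, F=28.
Attach a hexagonal antiprism (V=12, E=24, F=14) along a 3-gon: merge 3 vertices and 3 edges, delete both glued faces → V=37, E=75, F=40.
Check: V − E + F = 37 − 75 + 40 = 2.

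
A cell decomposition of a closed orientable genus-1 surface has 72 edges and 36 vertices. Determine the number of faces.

For a closed orientable surface of genus 1, χ = 2 − 2·1 = 0.
F = 0 − V + E = 0 − 36 + 72 = 36.

36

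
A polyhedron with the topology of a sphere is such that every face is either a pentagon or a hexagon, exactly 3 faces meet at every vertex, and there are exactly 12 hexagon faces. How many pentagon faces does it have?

12

Let x be the number of pentagons; then F = 12 + x.
Edge–face incidences: 2E = 6·12 + 5·x = 72 + 5x.
Every vertex has degree 3, so 3V = 2E.
Euler: V − E + F = 2 ⇒ (2E)/3 − E + (12 + x) = 2.
Multiply by 6: 2·(2E) − 3·(2E) + 6·(12 + x) = 12, i.e. 72 + 6x − (72 + 5x) = 12.
Collecting terms: x = 12.
Then 2E = 72 + 5·12 = 132, so E = 66, V = 2E/3 = 44, F = 12 + 12 = 24.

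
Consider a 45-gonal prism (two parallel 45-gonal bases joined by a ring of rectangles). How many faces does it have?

47

A prism on an n-gon has two n-gon bases and n rectangular sides: V = 2·45 = 90, E = 3·45 = 135, F = 45 + 2 = 47.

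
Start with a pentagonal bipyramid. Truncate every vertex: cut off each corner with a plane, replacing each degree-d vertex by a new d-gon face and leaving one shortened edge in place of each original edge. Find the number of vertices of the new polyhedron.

30

The base solid has V = 7, E = 15, F = 10.
Truncation replaces each original edge-end by a new vertex, so V′ = 2E = 30.
Each original edge survives, and each old vertex of degree d contributes d new edges; summing degrees gives Σd = 2E, so E′ = E + 2E = 3E = 45.
Each original face survives and each original vertex becomes one new face: F′ = F + V = 17.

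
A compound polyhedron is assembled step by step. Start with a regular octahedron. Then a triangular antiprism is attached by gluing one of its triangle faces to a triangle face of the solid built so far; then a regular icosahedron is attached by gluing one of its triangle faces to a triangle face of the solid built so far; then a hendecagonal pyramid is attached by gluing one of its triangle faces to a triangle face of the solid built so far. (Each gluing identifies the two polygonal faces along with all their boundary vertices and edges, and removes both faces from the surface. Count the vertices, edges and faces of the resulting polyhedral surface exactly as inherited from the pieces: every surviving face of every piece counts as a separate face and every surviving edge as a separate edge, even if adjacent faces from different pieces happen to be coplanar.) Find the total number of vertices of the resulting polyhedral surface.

A regular octahedron: V=6, E=12, F=8.
Attach a triangular antiprism (V=6, E=12, F=8) along a 3-gon: merge 3 vertices and 3 edges, delete both glued faces → V=9, E=21, F=14.
Attach a regular icosahedron (V=12, E=30, F=20) along a 3-gon: merge 3 vertices and 3 edges, delete both glued faces → V=18, E=48, F=32.
Attach a hendecagonal pyramid (V=12, E=22, F=12) along a 3-gon: merge 3 vertices and 3 edges, delete both glued faces → V=27, E=67, F=42.
Check: V − E + F = 27 − 67 + 42 = 2.

27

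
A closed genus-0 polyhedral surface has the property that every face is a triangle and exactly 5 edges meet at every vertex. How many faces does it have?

Each face has 3 edges and each edge borders two faces, so 2E = 3F.
Each vertex has degree 5, so 5V = 2E and hence V = 3F/5.
Euler: V − E + F = 2 ⇒ (3F/5) − (3F/2) + F = 2.
Multiply by 10: (6 − 15 + 10)F = 20, i.e. 1F = 20.
So F = 20, E = 3·20/2 = 30, V = 3·20/5 = 12.

20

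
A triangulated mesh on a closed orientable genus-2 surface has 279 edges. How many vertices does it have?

χ = 2 − 2·2 = -2, and every face is a triangle so 3F = 2E.
F = 2E/3 = 186. Then V = -2 + E − F = -2 + 279 − 186 = 91.

91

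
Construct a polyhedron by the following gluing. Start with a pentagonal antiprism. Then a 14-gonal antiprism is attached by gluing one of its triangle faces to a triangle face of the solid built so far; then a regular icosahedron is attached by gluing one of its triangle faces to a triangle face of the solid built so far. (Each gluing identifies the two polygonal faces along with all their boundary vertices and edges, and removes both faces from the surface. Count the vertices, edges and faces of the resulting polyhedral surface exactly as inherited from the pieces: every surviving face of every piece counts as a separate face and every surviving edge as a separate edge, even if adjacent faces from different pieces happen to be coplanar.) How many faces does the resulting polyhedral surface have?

A pentagonal antiprism: V=10, E=20, F=12.
Attach a 14-gonal antiprism (V=28, E=56, F=30) along a 3-gon: merge 3 vertices and 3 edges, delete both glued faces → V=35, E=73, F=40.
Attach a regular icosahedron (V=12, E=30, F=20) along a 3-gon: merge 3 vertices and 3 edges, delete both glued faces → V=44, E=100, F=58.
Check: V − E + F = 44 − 100 + 58 = 2.

58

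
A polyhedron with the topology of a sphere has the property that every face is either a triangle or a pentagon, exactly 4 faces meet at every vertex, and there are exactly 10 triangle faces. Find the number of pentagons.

Let x be the number of pentagons; then F = 10 + x.
Edge–face incidences: 2E = 3·10 + 5·x = 30 + 5x.
Every vertex has degree 4, so 4V = 2E.
Euler: V − E + F = 2 ⇒ (2E)/4 − E + (10 + x) = 2.
Multiply by 8: 2·(2E) − 4·(2E) + 8·(10 + x) = 16, i.e. 80 + 8x − 2·(30 + 5x) = 16.
Collecting terms: −2x + 20 = 16, so −2x = −4, so x = 2.
Then 2E = 30 + 5·2 = 40, so E = 20, V = 2E/4 = 10, F = 10 + 2 = 12.

2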